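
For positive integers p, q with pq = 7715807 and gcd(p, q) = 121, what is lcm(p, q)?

63767

gcd·lcm = product, so lcm = 7715807/121 = 63767.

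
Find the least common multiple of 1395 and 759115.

gcd first: 759115 = 544·1395 + 235; 1395 = 5·235 + 220; 235 = 1·220 + 15; 220 = 14·15 + 10; 15 = 1·10 + 5; 10 = 2·5 + 0 → gcd = 5
lcm = 1395·759115/gcd = 1058965425/5 = 211793085

211793085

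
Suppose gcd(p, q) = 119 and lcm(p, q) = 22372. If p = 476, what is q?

Using pq = gcd(p,q)·lcm(p,q) = 119·22372 = 2662268, we get q = 2662268/476 = 5593.

5593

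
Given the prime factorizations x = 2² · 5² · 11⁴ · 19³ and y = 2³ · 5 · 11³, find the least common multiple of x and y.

max exponent per prime: 2³ · 5² · 11⁴ · 19³ = 20084523800

20084523800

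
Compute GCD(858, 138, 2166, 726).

6

858 = 2 · 3 · 11 · 13; 138 = 2 · 3 · 23; 2166 = 2 · 3 · 19²; 726 = 2 · 3 · 11²
gcd takes min exponent of each prime: 2 · 3 = 6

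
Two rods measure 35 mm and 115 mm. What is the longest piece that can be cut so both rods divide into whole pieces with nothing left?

5

Euclid: 115 = 3·35 + 10; 35 = 3·10 + 5; 10 = 2·5 + 0. Last nonzero remainder: 5.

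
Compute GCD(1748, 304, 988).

1748 = 2² · 19 · 23; 304 = 2⁴ · 19; 988 = 2² · 13 · 19
gcd takes min exponent of each prime: 2² · 19 = 76

76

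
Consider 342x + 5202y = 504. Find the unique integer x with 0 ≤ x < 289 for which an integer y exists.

184

gcd(342, 5202) = 18 (Euclid: 5202 = 15·342 + 72; 342 = 4·72 + 54; 72 = 1·54 + 18; 54 = 3·18 + 0), and 18 | 504.
Extended Euclid: 342·(-76) + 5202·(5) = 18. Scale by 28: x₀ = -2128.
General solution x = x₀ + 289t; reducing mod 289 gives x = 184 (and y = -12).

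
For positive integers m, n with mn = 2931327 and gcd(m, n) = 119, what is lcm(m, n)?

24633

For any two positive integers, gcd × lcm equals their product. Hence lcm = 2931327 / 119 = 24633.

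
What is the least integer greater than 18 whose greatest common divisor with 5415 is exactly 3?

21

Multiples of 3 above 18: 3·7, 3·8, … . Need the cofactor coprime to 5415/3 = 1805.
Checking s = 7, 8, … the first with gcd(s, 1805) = 1 is s = 7, giving 21.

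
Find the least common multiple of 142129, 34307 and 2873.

16913351

142129 = 13² · 29²; 34307 = 7 · 13² · 29; 2873 = 13² · 17
lcm takes max exponent of each prime: 7 · 13² · 17 · 29² = 16913351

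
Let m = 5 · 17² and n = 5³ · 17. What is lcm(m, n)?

36125

max exponent per prime: 5³ · 17² = 36125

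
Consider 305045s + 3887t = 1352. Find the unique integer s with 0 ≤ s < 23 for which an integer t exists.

7

Reduce mod 3887: 305045s ≡ 1352 (mod 3887). With g = gcd(305045, 3887) = 169 dividing 1352, divide through: 1805s ≡ 8 (mod 23).
Since gcd(1805, 23) = 1, s ≡ 8·(1805)⁻¹ ≡ 7 (mod 23). Smallest non-negative: 7.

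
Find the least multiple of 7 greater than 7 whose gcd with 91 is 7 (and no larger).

91 = 7·13. Any t with gcd(t, 91) = 7 is a multiple of 7, say 7s, with s coprime to 13.
Need s > 7/7, so s ≥ 2. First s ≥ 2 with gcd(s, 13) = 1 is s = 2. Thus t = 7·2 = 14.

14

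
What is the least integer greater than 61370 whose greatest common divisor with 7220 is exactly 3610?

68590

gcd(t, 7220) = 3610 forces 3610 | t; write t = 3610s. Then gcd(3610s, 3610·2) = 3610·gcd(s, 2), so need gcd(s, 2) = 1.
3610s > 61370 gives s ≥ 18. The least s ≥ 18 coprime to 2 is 19, so t = 3610·19 = 68590.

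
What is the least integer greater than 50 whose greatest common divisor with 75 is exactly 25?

Multiples of 25 above 50: 25·3, 25·4, … . Need the cofactor coprime to 75/25 = 3.
Checking s = 3, 4, … the first with gcd(s, 3) = 1 is s = 4, giving 100.

100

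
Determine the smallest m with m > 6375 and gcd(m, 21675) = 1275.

7650

21675 = 1275·17. Any m with gcd(m, 21675) = 1275 is a multiple of 1275, say 1275s, with s coprime to 17.
Need s > 6375/1275, so s ≥ 6. First s ≥ 6 with gcd(s, 17) = 1 is s = 6. Thus m = 1275·6 = 7650.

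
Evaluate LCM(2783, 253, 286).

lcm(2783, 253) = 2783·253/gcd = 704099/253 = 2783
lcm(2783, 286) = 2783·286/gcd = 795938/11 = 72358

72358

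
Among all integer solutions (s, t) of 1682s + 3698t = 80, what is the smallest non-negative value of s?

gcd(1682, 3698) = 2 (Euclid: 3698 = 2·1682 + 334; 1682 = 5·334 + 12; 334 = 27·12 + 10; 12 = 1·10 + 2; 10 = 5·2 + 0), and 2 | 80.
Extended Euclid: 1682·(310) + 3698·(-141) = 2. Scale by 40: s₀ = 12400.
General solution s = s₀ + 1849k; reducing mod 1849 gives s = 1306 (and t = -594).

1306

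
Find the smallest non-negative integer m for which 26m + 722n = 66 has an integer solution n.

308

Reduce mod 722: 26m ≡ 66 (mod 722). With g = gcd(26, 722) = 2 dividing 66, divide through: 13m ≡ 33 (mod 361).
Since gcd(13, 361) = 1, m ≡ 33·(13)⁻¹ ≡ 308 (mod 361). Smallest non-negative: 308.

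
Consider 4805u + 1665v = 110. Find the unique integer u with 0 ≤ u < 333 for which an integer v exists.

Reduce mod 1665: 4805u ≡ 110 (mod 1665). With g = gcd(4805, 1665) = 5 dividing 110, divide through: 961u ≡ 22 (mod 333).
Since gcd(961, 333) = 1, u ≡ 22·(961)⁻¹ ≡ 52 (mod 333). Smallest non-negative: 52.

52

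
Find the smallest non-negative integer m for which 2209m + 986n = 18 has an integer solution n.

Euclid: 2209 = 2·986 + 237; 986 = 4·237 + 38; 237 = 6·38 + 9; 38 = 4·9 + 2; 9 = 4·2 + 1; 2 = 2·1 + 0 → gcd = 1; 18 = 1·18.
Back-substitution yields 2209·(441) + 986·(-988) = 1, so one solution is m = 441·18 = 7938, n = -988·18 = -17784.
Solutions in m differ by 986/1 = 986; the one in [0, 986) is 7938 mod 986 = 50.

50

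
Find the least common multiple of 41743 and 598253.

gcd first: 598253 = 14·41743 + 13851; 41743 = 3·13851 + 190; 13851 = 72·190 + 171; 190 = 1·171 + 19; 171 = 9·19 + 0 → gcd = 19
lcm = 41743·598253/gcd = 24972874979/19 = 1314361841

1314361841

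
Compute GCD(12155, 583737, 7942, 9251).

11

12155 = 5 · 11 · 13 · 17; 583737 = 3 · 7² · 11 · 19²; 7942 = 2 · 11 · 19²; 9251 = 11 · 29²
gcd takes min exponent of each prime: 11 = 11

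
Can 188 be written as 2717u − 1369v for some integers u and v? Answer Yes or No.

Yes

gcd(2717, 1369): 2717 = 1·1369 + 1348; 1369 = 1·1348 + 21; 1348 = 64·21 + 4; 21 = 5·4 + 1; 4 = 4·1 + 0 → 1
1 divides 188, so a solution exists.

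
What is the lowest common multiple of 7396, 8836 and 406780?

898577020

7396 = 2² · 43²; 8836 = 2² · 47²; 406780 = 2² · 5 · 11 · 43²
lcm takes max exponent of each prime: 2² · 5 · 11 · 43² · 47² = 898577020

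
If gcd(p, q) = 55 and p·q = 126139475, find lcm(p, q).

2293445

gcd·lcm = product, so lcm = 126139475/55 = 2293445.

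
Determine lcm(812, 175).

gcd first: 812 = 4·175 + 112; 175 = 1·112 + 63; 112 = 1·63 + 49; 63 = 1·49 + 14; 49 = 3·14 + 7; 14 = 2·7 + 0 → gcd = 7
lcm = 812·175/gcd = 142100/7 = 20300

20300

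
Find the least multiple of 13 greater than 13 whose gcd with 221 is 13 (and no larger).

26

221 = 13·17. Any a with gcd(a, 221) = 13 is a multiple of 13, say 13s, with s coprime to 17.
Need s > 13/13, so s ≥ 2. First s ≥ 2 with gcd(s, 17) = 1 is s = 2. Thus a = 13·2 = 26.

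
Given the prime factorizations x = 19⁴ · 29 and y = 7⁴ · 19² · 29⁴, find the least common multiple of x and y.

max exponent per prime: 7⁴ · 19⁴ · 29⁴ = 221308734849601

221308734849601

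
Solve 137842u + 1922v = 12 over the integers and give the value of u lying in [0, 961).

Reduce mod 1922: 137842u ≡ 12 (mod 1922). With g = gcd(137842, 1922) = 2 dividing 12, divide through: 68921u ≡ 6 (mod 961).
Since gcd(68921, 961) = 1, u ≡ 6·(68921)⁻¹ ≡ 117 (mod 961). Smallest non-negative: 117.

117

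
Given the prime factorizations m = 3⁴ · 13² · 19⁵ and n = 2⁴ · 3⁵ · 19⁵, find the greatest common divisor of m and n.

200564019

min exponent per shared prime: 3⁴ · 19⁵ = 200564019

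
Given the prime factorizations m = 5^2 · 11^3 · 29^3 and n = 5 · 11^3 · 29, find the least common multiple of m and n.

811543975

max exponent per prime: 5^2 · 11^3 · 29^3 = 811543975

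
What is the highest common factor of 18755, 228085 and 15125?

605

gcd(18755, 228085): 228085 = 12·18755 + 3025; 18755 = 6·3025 + 605; 3025 = 5·605 + 0 → 605
gcd(605, 15125): 15125 = 25·605 + 0 → 605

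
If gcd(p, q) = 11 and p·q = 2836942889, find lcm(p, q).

For any two positive integers, gcd × lcm equals their product. Hence lcm = 2836942889 / 11 = 257903899.

257903899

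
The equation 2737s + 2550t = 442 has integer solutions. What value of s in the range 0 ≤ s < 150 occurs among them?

gcd(2737, 2550) = 17 (Euclid: 2737 = 1·2550 + 187; 2550 = 13·187 + 119; 187 = 1·119 + 68; 119 = 1·68 + 51; 68 = 1·51 + 17; 51 = 3·17 + 0), and 17 | 442.
Extended Euclid: 2737·(41) + 2550·(-44) = 17. Scale by 26: s₀ = 1066.
General solution s = s₀ + 150k; reducing mod 150 gives s = 16 (and t = -17).

16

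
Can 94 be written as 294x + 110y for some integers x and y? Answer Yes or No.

gcd(294, 110): 294 = 2·110 + 74; 110 = 1·74 + 36; 74 = 2·36 + 2; 36 = 18·2 + 0 → 2
2 divides 94, so a solution exists.

Yes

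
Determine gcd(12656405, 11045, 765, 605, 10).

gcd(12656405, 11045): 12656405 = 1145·11045 + 9880; 11045 = 1·9880 + 1165; 9880 = 8·1165 + 560; 1165 = 2·560 + 45; 560 = 12·45 + 20; 45 = 2·20 + 5; 20 = 4·5 + 0 → 5
gcd(5, 765): 765 = 153·5 + 0 → 5
gcd(5, 605): 605 = 121·5 + 0 → 5
gcd(5, 10): 10 = 2·5 + 0 → 5

5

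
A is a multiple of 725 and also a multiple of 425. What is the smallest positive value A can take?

12325

725 = 5² · 29; 425 = 5² · 17
max exponents: 5² · 17 · 29 = 12325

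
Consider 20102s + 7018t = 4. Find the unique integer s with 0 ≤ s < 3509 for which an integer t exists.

575

Euclid: 20102 = 2·7018 + 6066; 7018 = 1·6066 + 952; 6066 = 6·952 + 354; 952 = 2·354 + 244; 354 = 1·244 + 110; 244 = 2·110 + 24; 110 = 4·24 + 14; 24 = 1·14 + 10; 14 = 1·10 + 4; 10 = 2·4 + 2; 4 = 2·2 + 0 → gcd = 2; 4 = 2·2.
Back-substitution yields 20102·(-1467) + 7018·(4202) = 2, so one solution is s = -1467·2 = -2934, t = 4202·2 = 8404.
Solutions in s differ by 7018/2 = 3509; the one in [0, 3509) is -2934 mod 3509 = 575.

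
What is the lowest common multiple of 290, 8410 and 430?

361630

290 = 2 · 5 · 29; 8410 = 2 · 5 · 29²; 430 = 2 · 5 · 43
lcm takes max exponent of each prime: 2 · 5 · 29² · 43 = 361630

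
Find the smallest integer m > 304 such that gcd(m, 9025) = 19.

9025 = 19·475. Any m with gcd(m, 9025) = 19 is a multiple of 19, say 19s, with s coprime to 475.
Need s > 304/19, so s ≥ 17. First s ≥ 17 with gcd(s, 475) = 1 is s = 17. Thus m = 19·17 = 323.

323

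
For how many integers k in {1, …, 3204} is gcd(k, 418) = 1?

Prime factors of 418: 2, 11, 19. Count integers ≤ 3204 divisible by none of them.
By inclusion–exclusion: 3204 − ⌊3204/2⌋ − ⌊3204/11⌋ − ⌊3204/19⌋ + ⌊3204/22⌋ + ⌊3204/38⌋ + ⌊3204/209⌋ − ⌊3204/418⌋ = 1380.

1380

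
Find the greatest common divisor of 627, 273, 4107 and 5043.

3

627 = 3 · 11 · 19; 273 = 3 · 7 · 13; 4107 = 3 · 37²; 5043 = 3 · 41²
gcd takes min exponent of each prime: 3 = 3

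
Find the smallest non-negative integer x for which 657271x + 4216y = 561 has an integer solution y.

207

Euclid: 657271 = 155·4216 + 3791; 4216 = 1·3791 + 425; 3791 = 8·425 + 391; 425 = 1·391 + 34; 391 = 11·34 + 17; 34 = 2·17 + 0 → gcd = 17; 561 = 17·33.
Back-substitution yields 657271·(119) + 4216·(-18552) = 17, so one solution is x = 119·33 = 3927, y = -18552·33 = -612216.
Solutions in x differ by 4216/17 = 248; the one in [0, 248) is 3927 mod 248 = 207.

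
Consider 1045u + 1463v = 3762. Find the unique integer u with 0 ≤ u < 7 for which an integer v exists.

Reduce mod 1463: 1045u ≡ 3762 (mod 1463). With g = gcd(1045, 1463) = 209 dividing 3762, divide through: 5u ≡ 18 (mod 7).
Since gcd(5, 7) = 1, u ≡ 18·(5)⁻¹ ≡ 5 (mod 7). Smallest non-negative: 5.

5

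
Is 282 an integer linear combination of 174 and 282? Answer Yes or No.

gcd(174, 282): 282 = 1·174 + 108; 174 = 1·108 + 66; 108 = 1·66 + 42; 66 = 1·42 + 24; 42 = 1·24 + 18; 24 = 1·18 + 6; 18 = 3·6 + 0 → 6
6 divides 282, so a solution exists.

Yes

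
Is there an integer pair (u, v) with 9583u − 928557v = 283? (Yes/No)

No

gcd(9583, 928557): 928557 = 96·9583 + 8589; 9583 = 1·8589 + 994; 8589 = 8·994 + 637; 994 = 1·637 + 357; 637 = 1·357 + 280; 357 = 1·280 + 77; 280 = 3·77 + 49; 77 = 1·49 + 28; 49 = 1·28 + 21; 28 = 1·21 + 7; 21 = 3·7 + 0 → 7
7 does not divide 283, so a solution does not exist.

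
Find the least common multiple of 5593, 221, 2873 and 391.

5593 = 7 · 17 · 47; 221 = 13 · 17; 2873 = 13² · 17; 391 = 17 · 23
lcm takes max exponent of each prime: 7 · 13² · 17 · 23 · 47 = 21739991

21739991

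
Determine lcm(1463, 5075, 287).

lcm(1463, 5075) = 1463·5075/gcd = 7424725/7 = 1060675
lcm(1060675, 287) = 1060675·287/gcd = 304413725/7 = 43487675

43487675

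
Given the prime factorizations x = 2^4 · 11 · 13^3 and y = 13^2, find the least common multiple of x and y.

386672

max exponent per prime: 2^4 · 11 · 13^3 = 386672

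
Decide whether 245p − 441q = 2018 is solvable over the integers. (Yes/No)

By Bézout, 245p − 441q = 2018 has integer solutions iff gcd(245, 441) | 2018.
Euclid: 441 = 1·245 + 196; 245 = 1·196 + 49; 196 = 4·49 + 0. gcd = 49; 2018 mod 49 = 9. No.

No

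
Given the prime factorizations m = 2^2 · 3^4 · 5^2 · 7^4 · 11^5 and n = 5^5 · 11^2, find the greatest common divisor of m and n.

min exponent per shared prime: 5^2 · 11^2 = 3025

3025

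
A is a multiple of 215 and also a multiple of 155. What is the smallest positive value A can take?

6665

215 = 5 · 43; 155 = 5 · 31
max exponents: 5 · 31 · 43 = 6665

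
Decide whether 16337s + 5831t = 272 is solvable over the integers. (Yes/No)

Yes

gcd(16337, 5831): 16337 = 2·5831 + 4675; 5831 = 1·4675 + 1156; 4675 = 4·1156 + 51; 1156 = 22·51 + 34; 51 = 1·34 + 17; 34 = 2·17 + 0 → 17
17 divides 272, so a solution exists.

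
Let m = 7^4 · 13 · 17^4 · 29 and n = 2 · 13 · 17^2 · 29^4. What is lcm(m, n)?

max exponent per prime: 2 · 7^4 · 13 · 17^4 · 29^4 = 3687679636648826

3687679636648826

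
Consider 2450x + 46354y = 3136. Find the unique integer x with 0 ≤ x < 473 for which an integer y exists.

304

Euclid: 46354 = 18·2450 + 2254; 2450 = 1·2254 + 196; 2254 = 11·196 + 98; 196 = 2·98 + 0 → gcd = 98; 3136 = 98·32.
Back-substitution yields 2450·(-227) + 46354·(12) = 98, so one solution is x = -227·32 = -7264, y = 12·32 = 384.
Solutions in x differ by 46354/98 = 473; the one in [0, 473) is -7264 mod 473 = 304.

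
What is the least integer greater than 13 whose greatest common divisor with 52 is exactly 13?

39

gcd(x, 52) = 13 forces 13 | x; write x = 13s. Then gcd(13s, 13·4) = 13·gcd(s, 4), so need gcd(s, 4) = 1.
13s > 13 gives s ≥ 2. The least s ≥ 2 coprime to 4 is 3, so x = 13·3 = 39.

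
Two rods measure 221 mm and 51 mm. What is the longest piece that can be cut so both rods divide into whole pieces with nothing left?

17

Euclid: 221 = 4·51 + 17; 51 = 3·17 + 0. Last nonzero remainder: 17.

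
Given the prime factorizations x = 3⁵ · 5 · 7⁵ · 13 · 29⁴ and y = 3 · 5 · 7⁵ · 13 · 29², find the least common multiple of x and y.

max exponent per prime: 3⁵ · 5 · 7⁵ · 13 · 29⁴ = 187759457559765

187759457559765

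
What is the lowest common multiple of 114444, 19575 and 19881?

114444 = 2² · 3² · 11 · 17²; 19575 = 3³ · 5² · 29; 19881 = 3² · 47²
lcm takes max exponent of each prime: 2² · 3³ · 5² · 11 · 17² · 29 · 47² = 549854781300

549854781300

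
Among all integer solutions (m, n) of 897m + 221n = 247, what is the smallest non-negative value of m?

Reduce mod 221: 897m ≡ 247 (mod 221). With g = gcd(897, 221) = 13 dividing 247, divide through: 69m ≡ 19 (mod 17).
Since gcd(69, 17) = 1, m ≡ 19·(69)⁻¹ ≡ 2 (mod 17). Smallest non-negative: 2.

2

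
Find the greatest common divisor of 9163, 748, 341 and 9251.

gcd(9163, 748): 9163 = 12·748 + 187; 748 = 4·187 + 0 → 187
gcd(187, 341): 341 = 1·187 + 154; 187 = 1·154 + 33; 154 = 4·33 + 22; 33 = 1·22 + 11; 22 = 2·11 + 0 → 11
gcd(11, 9251): 9251 = 841·11 + 0 → 11

11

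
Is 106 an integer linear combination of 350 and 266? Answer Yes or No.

gcd(350, 266): 350 = 1·266 + 84; 266 = 3·84 + 14; 84 = 6·14 + 0 → 14
14 does not divide 106, so a solution does not exist.

No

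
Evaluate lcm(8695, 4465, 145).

4790945

lcm(8695, 4465) = 8695·4465/gcd = 38823175/235 = 165205
lcm(165205, 145) = 165205·145/gcd = 23954725/5 = 4790945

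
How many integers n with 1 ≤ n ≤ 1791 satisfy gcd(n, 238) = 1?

238 = 2·7·17. Inclusion–exclusion on these primes:
1791 − ⌊1791/2⌋ − ⌊1791/7⌋ − ⌊1791/17⌋ + ⌊1791/14⌋ + ⌊1791/34⌋ + ⌊1791/119⌋ − ⌊1791/238⌋ = 723

723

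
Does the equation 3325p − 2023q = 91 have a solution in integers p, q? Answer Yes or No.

By Bézout, 3325p − 2023q = 91 has integer solutions iff gcd(3325, 2023) | 91.
Euclid: 3325 = 1·2023 + 1302; 2023 = 1·1302 + 721; 1302 = 1·721 + 581; 721 = 1·581 + 140; 581 = 4·140 + 21; 140 = 6·21 + 14; 21 = 1·14 + 7; 14 = 2·7 + 0. gcd = 7; 91 mod 7 = 0. Yes.

Yes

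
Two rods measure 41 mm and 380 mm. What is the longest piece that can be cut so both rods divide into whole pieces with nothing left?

41 = 41
380 = 2² · 5 · 19
Common: 1 = 1

1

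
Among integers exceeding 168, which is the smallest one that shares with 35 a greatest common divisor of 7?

35 = 7·5. Any m with gcd(m, 35) = 7 is a multiple of 7, say 7s, with s coprime to 5.
Need s > 168/7, so s ≥ 25. First s ≥ 25 with gcd(s, 5) = 1 is s = 26. Thus m = 7·26 = 182.

182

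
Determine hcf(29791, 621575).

Euclid: 621575 = 20·29791 + 25755; 29791 = 1·25755 + 4036; 25755 = 6·4036 + 1539; 4036 = 2·1539 + 958; 1539 = 1·958 + 581; 958 = 1·581 + 377; 581 = 1·377 + 204; 377 = 1·204 + 173; 204 = 1·173 + 31; 173 = 5·31 + 18; 31 = 1·18 + 13; 18 = 1·13 + 5; 13 = 2·5 + 3; 5 = 1·3 + 2; 3 = 1·2 + 1; 2 = 2·1 + 0. Last nonzero remainder: 1.

1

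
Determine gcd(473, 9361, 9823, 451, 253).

gcd(473, 9361): 9361 = 19·473 + 374; 473 = 1·374 + 99; 374 = 3·99 + 77; 99 = 1·77 + 22; 77 = 3·22 + 11; 22 = 2·11 + 0 → 11
gcd(11, 9823): 9823 = 893·11 + 0 → 11
gcd(11, 451): 451 = 41·11 + 0 → 11
gcd(11, 253): 253 = 23·11 + 0 → 11

11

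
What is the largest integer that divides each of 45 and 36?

45 = 3² · 5
36 = 2² · 3²
Common: 3² = 9

9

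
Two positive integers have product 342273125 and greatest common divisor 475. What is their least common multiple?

gcd·lcm = product, so lcm = 342273125/475 = 720575.

720575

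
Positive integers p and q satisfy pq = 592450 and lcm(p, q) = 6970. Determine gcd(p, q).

gcd·lcm = product, so gcd = 592450/6970 = 85.

85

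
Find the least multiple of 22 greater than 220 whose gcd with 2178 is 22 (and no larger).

Multiples of 22 above 220: 22·11, 22·12, … . Need the cofactor coprime to 2178/22 = 99.
Checking s = 11, 12, … the first with gcd(s, 99) = 1 is s = 13, giving 286.

286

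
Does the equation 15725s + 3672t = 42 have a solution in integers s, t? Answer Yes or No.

No

gcd(15725, 3672): 15725 = 4·3672 + 1037; 3672 = 3·1037 + 561; 1037 = 1·561 + 476; 561 = 1·476 + 85; 476 = 5·85 + 51; 85 = 1·51 + 34; 51 = 1·34 + 17; 34 = 2·17 + 0 → 17
17 does not divide 42, so a solution does not exist.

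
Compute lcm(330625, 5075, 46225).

330625 = 5⁴ · 23²; 5075 = 5² · 7 · 29; 46225 = 5² · 43²
lcm takes max exponent of each prime: 5⁴ · 7 · 23² · 29 · 43² = 124099101875

124099101875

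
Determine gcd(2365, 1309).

11

2365 = 5 · 11 · 43
1309 = 7 · 11 · 17
Common: 11 = 11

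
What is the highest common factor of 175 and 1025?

Euclid: 1025 = 5·175 + 150; 175 = 1·150 + 25; 150 = 6·25 + 0. Last nonzero remainder: 25.

25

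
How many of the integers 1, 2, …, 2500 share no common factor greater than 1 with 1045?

1045 = 5·11·19. Inclusion–exclusion on these primes:
2500 − ⌊2500/5⌋ − ⌊2500/11⌋ − ⌊2500/19⌋ + ⌊2500/55⌋ + ⌊2500/95⌋ + ⌊2500/209⌋ − ⌊2500/1045⌋ = 1722

1722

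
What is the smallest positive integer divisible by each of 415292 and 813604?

84470808092

gcd first: 813604 = 1·415292 + 398312; 415292 = 1·398312 + 16980; 398312 = 23·16980 + 7772; 16980 = 2·7772 + 1436; 7772 = 5·1436 + 592; 1436 = 2·592 + 252; 592 = 2·252 + 88; 252 = 2·88 + 76; 88 = 1·76 + 12; 76 = 6·12 + 4; 12 = 3·4 + 0 → gcd = 4
lcm = 415292·813604/gcd = 337883232368/4 = 84470808092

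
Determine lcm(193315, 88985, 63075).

193315 = 5 · 23 · 41²; 88985 = 5 · 13 · 37²; 63075 = 3 · 5² · 29²
lcm takes max exponent of each prime: 3 · 5² · 13 · 23 · 29² · 37² · 41² = 43400987298825

43400987298825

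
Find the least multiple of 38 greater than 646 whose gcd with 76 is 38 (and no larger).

722

76 = 38·2. Any t with gcd(t, 76) = 38 is a multiple of 38, say 38s, with s coprime to 2.
Need s > 646/38, so s ≥ 18. First s ≥ 18 with gcd(s, 2) = 1 is s = 19. Thus t = 38·19 = 722.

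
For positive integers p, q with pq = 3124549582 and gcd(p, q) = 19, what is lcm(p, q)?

For any two positive integers, gcd × lcm equals their product. Hence lcm = 3124549582 / 19 = 164449978.

164449978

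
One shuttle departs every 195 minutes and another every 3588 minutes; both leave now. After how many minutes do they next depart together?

17940

195 = 3 · 5 · 13; 3588 = 2² · 3 · 13 · 23
max exponents: 2² · 3 · 5 · 13 · 23 = 17940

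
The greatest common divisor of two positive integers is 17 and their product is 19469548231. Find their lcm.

gcd·lcm = product, so lcm = 19469548231/17 = 1145267543.

1145267543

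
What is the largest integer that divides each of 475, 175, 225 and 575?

25

gcd(475, 175): 475 = 2·175 + 125; 175 = 1·125 + 50; 125 = 2·50 + 25; 50 = 2·25 + 0 → 25
gcd(25, 225): 225 = 9·25 + 0 → 25
gcd(25, 575): 575 = 23·25 + 0 → 25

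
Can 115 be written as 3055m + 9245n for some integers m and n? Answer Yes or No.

Yes

gcd(3055, 9245): 9245 = 3·3055 + 80; 3055 = 38·80 + 15; 80 = 5·15 + 5; 15 = 3·5 + 0 → 5
5 divides 115, so a solution exists.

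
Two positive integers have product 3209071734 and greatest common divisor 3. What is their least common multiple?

1069690578

Since gcd(m,n)·lcm(m,n) = mn, lcm = 3209071734/3 = 1069690578.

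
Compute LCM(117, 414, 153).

91494

117 = 3² · 13; 414 = 2 · 3² · 23; 153 = 3² · 17
lcm takes max exponent of each prime: 2 · 3² · 13 · 17 · 23 = 91494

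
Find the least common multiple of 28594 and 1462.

1229542

28594 = 2 · 17 · 29²; 1462 = 2 · 17 · 43
max exponents: 2 · 17 · 29² · 43 = 1229542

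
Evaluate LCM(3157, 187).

53669

3157 = 7 · 11 · 41; 187 = 11 · 17
max exponents: 7 · 11 · 17 · 41 = 53669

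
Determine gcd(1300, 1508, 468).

52

1300 = 2² · 5² · 13; 1508 = 2² · 13 · 29; 468 = 2² · 3² · 13
gcd takes min exponent of each prime: 2² · 13 = 52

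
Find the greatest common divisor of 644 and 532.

28

644 = 2² · 7 · 23
532 = 2² · 7 · 19
Common: 2² · 7 = 28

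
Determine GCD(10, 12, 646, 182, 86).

gcd(10, 12): 12 = 1·10 + 2; 10 = 5·2 + 0 → 2
gcd(2, 646): 646 = 323·2 + 0 → 2
gcd(2, 182): 182 = 91·2 + 0 → 2
gcd(2, 86): 86 = 43·2 + 0 → 2

2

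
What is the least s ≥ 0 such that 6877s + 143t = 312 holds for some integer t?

Reduce mod 143: 6877s ≡ 312 (mod 143). With g = gcd(6877, 143) = 13 dividing 312, divide through: 529s ≡ 24 (mod 11).
Since gcd(529, 11) = 1, s ≡ 24·(529)⁻¹ ≡ 2 (mod 11). Smallest non-negative: 2.

2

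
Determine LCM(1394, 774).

539478

gcd first: 1394 = 1·774 + 620; 774 = 1·620 + 154; 620 = 4·154 + 4; 154 = 38·4 + 2; 4 = 2·2 + 0 → gcd = 2
lcm = 1394·774/gcd = 1078956/2 = 539478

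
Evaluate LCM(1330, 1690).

224770

1330 = 2 · 5 · 7 · 19; 1690 = 2 · 5 · 13²
max exponents: 2 · 5 · 7 · 13² · 19 = 224770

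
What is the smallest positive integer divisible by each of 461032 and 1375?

461032 = 2³ · 11 · 13² · 31; 1375 = 5³ · 11
max exponents: 2³ · 5³ · 11 · 13² · 31 = 57629000

57629000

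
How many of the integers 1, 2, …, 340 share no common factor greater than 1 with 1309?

249

1309 = 7·11·17. Inclusion–exclusion on these primes:
340 − ⌊340/7⌋ − ⌊340/11⌋ − ⌊340/17⌋ + ⌊340/77⌋ + ⌊340/119⌋ + ⌊340/187⌋ − ⌊340/1309⌋ = 249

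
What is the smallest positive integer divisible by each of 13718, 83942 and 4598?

3666670502

13718 = 2 · 19³; 83942 = 2 · 19 · 47²; 4598 = 2 · 11² · 19
lcm takes max exponent of each prime: 2 · 11² · 19³ · 47² = 3666670502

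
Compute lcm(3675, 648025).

gcd first: 648025 = 176·3675 + 1225; 3675 = 3·1225 + 0 → gcd = 1225
lcm = 3675·648025/gcd = 2381491875/1225 = 1944075

1944075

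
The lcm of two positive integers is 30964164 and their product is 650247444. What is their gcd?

21

gcd·lcm = product, so gcd = 650247444/30964164 = 21.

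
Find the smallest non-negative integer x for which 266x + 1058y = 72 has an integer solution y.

48

Euclid: 1058 = 3·266 + 260; 266 = 1·260 + 6; 260 = 43·6 + 2; 6 = 3·2 + 0 → gcd = 2; 72 = 2·36.
Back-substitution yields 266·(-175) + 1058·(44) = 2, so one solution is x = -175·36 = -6300, y = 44·36 = 1584.
Solutions in x differ by 1058/2 = 529; the one in [0, 529) is -6300 mod 529 = 48.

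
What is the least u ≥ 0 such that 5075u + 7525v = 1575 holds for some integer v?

27

Euclid: 7525 = 1·5075 + 2450; 5075 = 2·2450 + 175; 2450 = 14·175 + 0 → gcd = 175; 1575 = 175·9.
Back-substitution yields 5075·(3) + 7525·(-2) = 175, so one solution is u = 3·9 = 27, v = -2·9 = -18.
Solutions in u differ by 7525/175 = 43; the one in [0, 43) is 27 mod 43 = 27.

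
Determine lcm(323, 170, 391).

74290

lcm(323, 170) = 323·170/gcd = 54910/17 = 3230
lcm(3230, 391) = 3230·391/gcd = 1262930/17 = 74290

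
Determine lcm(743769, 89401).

743769 = 3³ · 13² · 163; 89401 = 13² · 23²
max exponents: 3³ · 13² · 23² · 163 = 393453801

393453801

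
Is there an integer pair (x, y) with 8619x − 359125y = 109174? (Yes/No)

Yes

By Bézout, 8619x − 359125y = 109174 has integer solutions iff gcd(8619, 359125) | 109174.
Euclid: 359125 = 41·8619 + 5746; 8619 = 1·5746 + 2873; 5746 = 2·2873 + 0. gcd = 2873; 109174 mod 2873 = 0. Yes.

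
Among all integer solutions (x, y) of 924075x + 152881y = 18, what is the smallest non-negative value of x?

48776

gcd(924075, 152881) = 1 (Euclid: 924075 = 6·152881 + 6789; 152881 = 22·6789 + 3523; 6789 = 1·3523 + 3266; 3523 = 1·3266 + 257; 3266 = 12·257 + 182; 257 = 1·182 + 75; 182 = 2·75 + 32; 75 = 2·32 + 11; 32 = 2·11 + 10; 11 = 1·10 + 1; 10 = 10·1 + 0), and 1 | 18.
Extended Euclid: 924075·(-14277) + 152881·(86296) = 1. Scale by 18: x₀ = -256986.
General solution x = x₀ + 152881t; reducing mod 152881 gives x = 48776 (and y = -294822).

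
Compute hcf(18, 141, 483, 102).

gcd(18, 141): 141 = 7·18 + 15; 18 = 1·15 + 3; 15 = 5·3 + 0 → 3
gcd(3, 483): 483 = 161·3 + 0 → 3
gcd(3, 102): 102 = 34·3 + 0 → 3

3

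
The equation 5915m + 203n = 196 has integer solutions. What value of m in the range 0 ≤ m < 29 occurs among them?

Reduce mod 203: 5915m ≡ 196 (mod 203). With g = gcd(5915, 203) = 7 dividing 196, divide through: 845m ≡ 28 (mod 29).
Since gcd(845, 29) = 1, m ≡ 28·(845)⁻¹ ≡ 7 (mod 29). Smallest non-negative: 7.

7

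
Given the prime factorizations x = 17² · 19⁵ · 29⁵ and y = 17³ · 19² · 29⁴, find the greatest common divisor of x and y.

min exponent per shared prime: 17² · 19² · 29⁴ = 73789919449

73789919449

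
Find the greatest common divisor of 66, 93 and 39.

3

66 = 2 · 3 · 11; 93 = 3 · 31; 39 = 3 · 13
gcd takes min exponent of each prime: 3 = 3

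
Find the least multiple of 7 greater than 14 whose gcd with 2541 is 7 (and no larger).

28

Multiples of 7 above 14: 7·3, 7·4, … . Need the cofactor coprime to 2541/7 = 363.
Checking s = 3, 4, … the first with gcd(s, 363) = 1 is s = 4, giving 28.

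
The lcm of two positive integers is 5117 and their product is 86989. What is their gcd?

From gcd × lcm = mn: gcd = 86989 / 5117 = 17.

17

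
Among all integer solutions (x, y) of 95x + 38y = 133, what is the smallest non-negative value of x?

Reduce mod 38: 95x ≡ 133 (mod 38). With g = gcd(95, 38) = 19 dividing 133, divide through: 5x ≡ 7 (mod 2).
Since gcd(5, 2) = 1, x ≡ 7·(5)⁻¹ ≡ 1 (mod 2). Smallest non-negative: 1.

1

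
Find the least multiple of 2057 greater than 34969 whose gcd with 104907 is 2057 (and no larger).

39083

Multiples of 2057 above 34969: 2057·18, 2057·19, … . Need the cofactor coprime to 104907/2057 = 51.
Checking s = 18, 19, … the first with gcd(s, 51) = 1 is s = 19, giving 39083.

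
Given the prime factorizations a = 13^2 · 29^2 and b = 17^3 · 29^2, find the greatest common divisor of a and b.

841

min exponent per shared prime: 29^2 = 841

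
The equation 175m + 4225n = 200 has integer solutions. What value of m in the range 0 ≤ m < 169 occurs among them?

Euclid: 4225 = 24·175 + 25; 175 = 7·25 + 0 → gcd = 25; 200 = 25·8.
Back-substitution yields 175·(-24) + 4225·(1) = 25, so one solution is m = -24·8 = -192, n = 1·8 = 8.
Solutions in m differ by 4225/25 = 169; the one in [0, 169) is -192 mod 169 = 146.

146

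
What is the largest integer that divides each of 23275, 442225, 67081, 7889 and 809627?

gcd(23275, 442225): 442225 = 19·23275 + 0 → 23275
gcd(23275, 67081): 67081 = 2·23275 + 20531; 23275 = 1·20531 + 2744; 20531 = 7·2744 + 1323; 2744 = 2·1323 + 98; 1323 = 13·98 + 49; 98 = 2·49 + 0 → 49
gcd(49, 7889): 7889 = 161·49 + 0 → 49
gcd(49, 809627): 809627 = 16523·49 + 0 → 49

49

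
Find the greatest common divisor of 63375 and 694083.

507

63375 = 3 · 5³ · 13²
694083 = 3 · 13² · 37²
Common: 3 · 13² = 507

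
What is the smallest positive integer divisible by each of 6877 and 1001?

529529

gcd first: 6877 = 6·1001 + 871; 1001 = 1·871 + 130; 871 = 6·130 + 91; 130 = 1·91 + 39; 91 = 2·39 + 13; 39 = 3·13 + 0 → gcd = 13
lcm = 6877·1001/gcd = 6883877/13 = 529529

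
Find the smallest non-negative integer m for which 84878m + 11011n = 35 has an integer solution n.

gcd(84878, 11011) = 1 (Euclid: 84878 = 7·11011 + 7801; 11011 = 1·7801 + 3210; 7801 = 2·3210 + 1381; 3210 = 2·1381 + 448; 1381 = 3·448 + 37; 448 = 12·37 + 4; 37 = 9·4 + 1; 4 = 4·1 + 0), and 1 | 35.
Extended Euclid: 84878·(2679) + 11011·(-20651) = 1. Scale by 35: m₀ = 93765.
General solution m = m₀ + 11011t; reducing mod 11011 gives m = 5677 (and n = -43761).

5677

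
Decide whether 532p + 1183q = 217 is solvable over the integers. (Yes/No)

By Bézout, 532p + 1183q = 217 has integer solutions iff gcd(532, 1183) | 217.
Euclid: 1183 = 2·532 + 119; 532 = 4·119 + 56; 119 = 2·56 + 7; 56 = 8·7 + 0. gcd = 7; 217 mod 7 = 0. Yes.

Yes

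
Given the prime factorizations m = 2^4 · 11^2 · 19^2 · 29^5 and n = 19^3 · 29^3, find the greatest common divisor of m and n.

min exponent per shared prime: 19^2 · 29^3 = 8804429

8804429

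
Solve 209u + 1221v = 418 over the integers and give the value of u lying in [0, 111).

2

Euclid: 1221 = 5·209 + 176; 209 = 1·176 + 33; 176 = 5·33 + 11; 33 = 3·11 + 0 → gcd = 11; 418 = 11·38.
Back-substitution yields 209·(-35) + 1221·(6) = 11, so one solution is u = -35·38 = -1330, v = 6·38 = 228.
Solutions in u differ by 1221/11 = 111; the one in [0, 111) is -1330 mod 111 = 2.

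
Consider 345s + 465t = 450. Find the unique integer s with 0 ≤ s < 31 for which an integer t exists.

Reduce mod 465: 345s ≡ 450 (mod 465). With g = gcd(345, 465) = 15 dividing 450, divide through: 23s ≡ 30 (mod 31).
Since gcd(23, 31) = 1, s ≡ 30·(23)⁻¹ ≡ 4 (mod 31). Smallest non-negative: 4.

4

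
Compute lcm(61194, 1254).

61194 = 2 · 3 · 7 · 31 · 47; 1254 = 2 · 3 · 11 · 19
max exponents: 2 · 3 · 7 · 11 · 19 · 31 · 47 = 12789546

12789546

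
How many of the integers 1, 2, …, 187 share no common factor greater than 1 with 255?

94

255 = 3·5·17. Inclusion–exclusion on these primes:
187 − ⌊187/3⌋ − ⌊187/5⌋ − ⌊187/17⌋ + ⌊187/15⌋ + ⌊187/51⌋ + ⌊187/85⌋ − ⌊187/255⌋ = 94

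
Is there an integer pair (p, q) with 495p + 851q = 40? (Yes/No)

gcd(495, 851): 851 = 1·495 + 356; 495 = 1·356 + 139; 356 = 2·139 + 78; 139 = 1·78 + 61; 78 = 1·61 + 17; 61 = 3·17 + 10; 17 = 1·10 + 7; 10 = 1·7 + 3; 7 = 2·3 + 1; 3 = 3·1 + 0 → 1
1 divides 40, so a solution exists.

Yes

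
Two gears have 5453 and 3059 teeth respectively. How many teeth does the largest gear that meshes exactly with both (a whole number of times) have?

133

5453 = 7 · 19 · 41
3059 = 7 · 19 · 23
Common: 7 · 19 = 133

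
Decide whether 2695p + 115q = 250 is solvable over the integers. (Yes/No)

Yes

gcd(2695, 115): 2695 = 23·115 + 50; 115 = 2·50 + 15; 50 = 3·15 + 5; 15 = 3·5 + 0 → 5
5 divides 250, so a solution exists.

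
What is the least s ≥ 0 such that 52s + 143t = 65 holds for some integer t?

4

gcd(52, 143) = 13 (Euclid: 143 = 2·52 + 39; 52 = 1·39 + 13; 39 = 3·13 + 0), and 13 | 65.
Extended Euclid: 52·(3) + 143·(-1) = 13. Scale by 5: s₀ = 15.
General solution s = s₀ + 11k; reducing mod 11 gives s = 4 (and t = -1).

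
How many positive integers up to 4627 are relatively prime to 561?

561 = 3·11·17. Inclusion–exclusion on these primes:
4627 − ⌊4627/3⌋ − ⌊4627/11⌋ − ⌊4627/17⌋ + ⌊4627/33⌋ + ⌊4627/51⌋ + ⌊4627/187⌋ − ⌊4627/561⌋ = 2639

2639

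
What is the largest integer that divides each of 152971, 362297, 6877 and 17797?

13

gcd(152971, 362297): 362297 = 2·152971 + 56355; 152971 = 2·56355 + 40261; 56355 = 1·40261 + 16094; 40261 = 2·16094 + 8073; 16094 = 1·8073 + 8021; 8073 = 1·8021 + 52; 8021 = 154·52 + 13; 52 = 4·13 + 0 → 13
gcd(13, 6877): 6877 = 529·13 + 0 → 13
gcd(13, 17797): 17797 = 1369·13 + 0 → 13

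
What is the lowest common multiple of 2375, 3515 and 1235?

2375 = 5³ · 19; 3515 = 5 · 19 · 37; 1235 = 5 · 13 · 19
lcm takes max exponent of each prime: 5³ · 13 · 19 · 37 = 1142375

1142375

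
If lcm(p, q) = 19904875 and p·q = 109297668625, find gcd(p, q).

5491

gcd·lcm = product, so gcd = 109297668625/19904875 = 5491.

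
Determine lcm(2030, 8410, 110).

647570

lcm(2030, 8410) = 2030·8410/gcd = 17072300/290 = 58870
lcm(58870, 110) = 58870·110/gcd = 6475700/10 = 647570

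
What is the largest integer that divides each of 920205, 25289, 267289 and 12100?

gcd(920205, 25289): 920205 = 36·25289 + 9801; 25289 = 2·9801 + 5687; 9801 = 1·5687 + 4114; 5687 = 1·4114 + 1573; 4114 = 2·1573 + 968; 1573 = 1·968 + 605; 968 = 1·605 + 363; 605 = 1·363 + 242; 363 = 1·242 + 121; 242 = 2·121 + 0 → 121
gcd(121, 267289): 267289 = 2209·121 + 0 → 121
gcd(121, 12100): 12100 = 100·121 + 0 → 121

121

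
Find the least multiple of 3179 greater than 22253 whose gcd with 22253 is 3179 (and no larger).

25432

Multiples of 3179 above 22253: 3179·8, 3179·9, … . Need the cofactor coprime to 22253/3179 = 7.
Checking s = 8, 9, … the first with gcd(s, 7) = 1 is s = 8, giving 25432.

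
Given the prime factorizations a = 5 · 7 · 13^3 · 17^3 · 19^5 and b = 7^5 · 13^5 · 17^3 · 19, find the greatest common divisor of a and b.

min exponent per shared prime: 7 · 13^3 · 17^3 · 19 = 1435583513

1435583513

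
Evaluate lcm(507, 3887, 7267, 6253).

18552651

507 = 3 · 13²; 3887 = 13² · 23; 7267 = 13² · 43; 6253 = 13² · 37
lcm takes max exponent of each prime: 3 · 13² · 23 · 37 · 43 = 18552651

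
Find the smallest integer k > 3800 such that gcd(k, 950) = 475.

950 = 475·2. Any k with gcd(k, 950) = 475 is a multiple of 475, say 475s, with s coprime to 2.
Need s > 3800/475, so s ≥ 9. First s ≥ 9 with gcd(s, 2) = 1 is s = 9. Thus k = 475·9 = 4275.

4275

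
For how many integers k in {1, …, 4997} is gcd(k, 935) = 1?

Prime factors of 935: 5, 11, 17. Count integers ≤ 4997 divisible by none of them.
By inclusion–exclusion: 4997 − ⌊4997/5⌋ − ⌊4997/11⌋ − ⌊4997/17⌋ + ⌊4997/55⌋ + ⌊4997/85⌋ + ⌊4997/187⌋ − ⌊4997/935⌋ = 3420.

3420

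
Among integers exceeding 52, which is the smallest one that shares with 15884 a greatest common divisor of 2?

54

gcd(t, 15884) = 2 forces 2 | t; write t = 2s. Then gcd(2s, 2·7942) = 2·gcd(s, 7942), so need gcd(s, 7942) = 1.
2s > 52 gives s ≥ 27. The least s ≥ 27 coprime to 7942 is 27, so t = 2·27 = 54.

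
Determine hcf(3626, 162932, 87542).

14

gcd(3626, 162932): 162932 = 44·3626 + 3388; 3626 = 1·3388 + 238; 3388 = 14·238 + 56; 238 = 4·56 + 14; 56 = 4·14 + 0 → 14
gcd(14, 87542): 87542 = 6253·14 + 0 → 14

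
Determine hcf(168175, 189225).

Euclid: 189225 = 1·168175 + 21050; 168175 = 7·21050 + 20825; 21050 = 1·20825 + 225; 20825 = 92·225 + 125; 225 = 1·125 + 100; 125 = 1·100 + 25; 100 = 4·25 + 0. Last nonzero remainder: 25.

25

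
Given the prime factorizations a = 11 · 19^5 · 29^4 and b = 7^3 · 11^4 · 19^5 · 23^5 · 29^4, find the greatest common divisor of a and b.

19264275545009

min exponent per shared prime: 11 · 19^5 · 29^4 = 19264275545009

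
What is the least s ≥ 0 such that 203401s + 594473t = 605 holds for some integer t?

567

gcd(203401, 594473) = 121 (Euclid: 594473 = 2·203401 + 187671; 203401 = 1·187671 + 15730; 187671 = 11·15730 + 14641; 15730 = 1·14641 + 1089; 14641 = 13·1089 + 484; 1089 = 2·484 + 121; 484 = 4·121 + 0), and 121 | 605.
Extended Euclid: 203401·(1096) + 594473·(-375) = 121. Scale by 5: s₀ = 5480.
General solution s = s₀ + 4913k; reducing mod 4913 gives s = 567 (and t = -194).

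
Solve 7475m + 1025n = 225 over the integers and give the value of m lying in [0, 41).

11

Euclid: 7475 = 7·1025 + 300; 1025 = 3·300 + 125; 300 = 2·125 + 50; 125 = 2·50 + 25; 50 = 2·25 + 0 → gcd = 25; 225 = 25·9.
Back-substitution yields 7475·(-17) + 1025·(124) = 25, so one solution is m = -17·9 = -153, n = 124·9 = 1116.
Solutions in m differ by 1025/25 = 41; the one in [0, 41) is -153 mod 41 = 11.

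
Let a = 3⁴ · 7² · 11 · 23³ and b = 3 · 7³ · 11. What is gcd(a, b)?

min exponent per shared prime: 3 · 7² · 11 = 1617

1617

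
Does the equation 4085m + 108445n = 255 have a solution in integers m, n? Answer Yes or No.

By Bézout, 4085m + 108445n = 255 has integer solutions iff gcd(4085, 108445) | 255.
Euclid: 108445 = 26·4085 + 2235; 4085 = 1·2235 + 1850; 2235 = 1·1850 + 385; 1850 = 4·385 + 310; 385 = 1·310 + 75; 310 = 4·75 + 10; 75 = 7·10 + 5; 10 = 2·5 + 0. gcd = 5; 255 mod 5 = 0. Yes.

Yes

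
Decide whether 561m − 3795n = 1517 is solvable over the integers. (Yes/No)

No

gcd(561, 3795): 3795 = 6·561 + 429; 561 = 1·429 + 132; 429 = 3·132 + 33; 132 = 4·33 + 0 → 33
33 does not divide 1517, so a solution does not exist.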